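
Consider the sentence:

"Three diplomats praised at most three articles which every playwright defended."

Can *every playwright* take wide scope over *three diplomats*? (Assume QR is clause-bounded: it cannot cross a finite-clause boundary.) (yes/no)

No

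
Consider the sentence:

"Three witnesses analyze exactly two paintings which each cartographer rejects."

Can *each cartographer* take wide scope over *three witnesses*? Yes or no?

No

*each cartographer* is embedded in the relative clause *which each cartographer rejects* modifying *exactly two paintings*.
Relative clauses are scope islands: a quantifier cannot QR out of a relative clause to take scope in the matrix clause.
Hence only narrow scope for *each cartographer* (under *three witnesses*) survives.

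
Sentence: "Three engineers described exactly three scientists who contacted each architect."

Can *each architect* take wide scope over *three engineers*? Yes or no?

No

*each architect* sits inside the relative clause *who contacted each architect* modifying *exactly three scientists*.
The relative clause forms an island for QR, so the quantifier is confined to the head noun's restrictor.
The inverse ordering *each architect* > *three engineers* is therefore underivable.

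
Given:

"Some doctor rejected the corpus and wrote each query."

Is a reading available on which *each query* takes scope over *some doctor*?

No

The target quantifier *each query* is part of one conjunct of the coordinate structure (*wrote each query*).
The Coordinate Structure Constraint blocks movement (including QR) out of a single conjunct.
So the wide-scope reading for *each query* is blocked.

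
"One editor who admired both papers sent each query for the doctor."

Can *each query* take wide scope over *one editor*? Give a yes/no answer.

Yes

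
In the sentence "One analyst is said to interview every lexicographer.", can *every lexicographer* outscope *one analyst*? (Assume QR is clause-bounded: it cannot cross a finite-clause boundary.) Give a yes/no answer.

*every lexicographer* is inside a raising infinitive, which is transparent to QR (no CP barrier), so it behaves as a matrix argument.
QR within a single clause is free, so the lower quantifier may take scope over the higher one.

Yes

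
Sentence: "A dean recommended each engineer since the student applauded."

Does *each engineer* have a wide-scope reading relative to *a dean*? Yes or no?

Yes

Neither queried DP is inside the adjunct, so the adjunct-island constraint does not apply.
Ordinary QR to a clause-peripheral position gives the wide-scope LF for the lower DP.
So *each engineer* > *a dean* is among the available readings.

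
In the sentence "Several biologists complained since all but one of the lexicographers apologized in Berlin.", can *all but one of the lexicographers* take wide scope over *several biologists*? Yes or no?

The DP *all but one of the lexicographers* is contained in the adjunct clause *since all but one of the lexicographers apologized in Berlin*.
Scope out of an adjunct clause is unavailable: QR respects the adjunct-island constraint.
So *all but one of the lexicographers* cannot raise high enough to outscope *several biologists*; only the surface ordering *several biologists* > *all but one of the lexicographers* is available.

No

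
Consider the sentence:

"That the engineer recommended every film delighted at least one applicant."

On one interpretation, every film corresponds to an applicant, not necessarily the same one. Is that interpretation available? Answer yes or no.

The described interpretation is the *every film* > *at least one applicant* scoping.
Structurally, *every film* is inside the sentential subject *that the engineer recommended every film*.
The subject-island constraint blocks QR out of a clausal subject.
So the wide-scope reading for *every film* is blocked.

No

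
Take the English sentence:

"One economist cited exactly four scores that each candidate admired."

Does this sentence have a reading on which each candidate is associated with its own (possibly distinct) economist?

No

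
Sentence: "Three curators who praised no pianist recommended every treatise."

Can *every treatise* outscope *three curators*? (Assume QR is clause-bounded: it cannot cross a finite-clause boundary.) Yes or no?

*every treatise* sits in the matrix clause, not in the relative clause on *three curators*.
QR within a single clause is free, so the lower quantifier may take scope over the higher one.
The sentence is scopally ambiguous between *three curators* > *every treatise* and *every treatise* > *three curators*.

Yes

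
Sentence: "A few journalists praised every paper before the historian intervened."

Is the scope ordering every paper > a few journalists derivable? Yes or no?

The adjunct island is irrelevant here — *every paper* and *a few journalists* are both in the matrix clause.
No island intervenes, so both surface and inverse scope are derivable.

Yes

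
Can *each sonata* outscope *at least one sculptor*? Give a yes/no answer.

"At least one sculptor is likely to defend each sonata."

Yes

*each sonata* is the object of the infinitival complement of a raising predicate; raising infinitives are transparent for QR, so the two DPs are in effect clausemates.
QR within a single clause is free, so the lower quantifier may take scope over the higher one.
Both orderings are possible: *at least one sculptor* > *each sonata* and *each sonata* > *at least one sculptor*.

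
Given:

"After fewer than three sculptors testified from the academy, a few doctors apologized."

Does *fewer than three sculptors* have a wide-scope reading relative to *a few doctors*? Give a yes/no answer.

No

The DP *fewer than three sculptors* is contained in the adjunct clause *after fewer than three sculptors testified from the academy*.
Since the clause is an adjunct (not a complement), the Adjunct Condition blocks QR across its edge.
*fewer than three sculptors* is confined to the island and cannot take scope over *a few doctors*.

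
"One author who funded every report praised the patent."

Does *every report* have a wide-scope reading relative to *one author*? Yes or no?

No

*every report* occurs within the relative clause *who funded every report*.
QR out of a relative clause is ruled out by the relative-clause island constraint.
*every report* > *one author* would require crossing that boundary, which is illicit.
(Only the surface reading survives: one fixed author with respect to all the relevant reports.)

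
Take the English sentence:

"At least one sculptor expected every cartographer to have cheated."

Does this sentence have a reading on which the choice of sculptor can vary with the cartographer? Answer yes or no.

Yes

This is the *every cartographer* > *at least one sculptor* reading.
The ECM infinitive is scope-transparent — *every cartographer* is free to raise above *at least one sculptor*.
Clause-internal QR can adjoin the lower DP above the subject, yielding the inverse reading.
So *every cartographer* > *at least one sculptor* is among the available readings.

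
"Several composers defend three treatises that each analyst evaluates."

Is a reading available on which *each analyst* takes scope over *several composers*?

The DP *each analyst* is contained in the relative clause *that each analyst evaluates* modifying *three treatises*.
Relative clauses are scope islands: a quantifier cannot QR out of a relative clause to take scope in the matrix clause.
So *each analyst* cannot raise high enough to outscope *several composers*; only the surface ordering *several composers* > *each analyst* is available.

No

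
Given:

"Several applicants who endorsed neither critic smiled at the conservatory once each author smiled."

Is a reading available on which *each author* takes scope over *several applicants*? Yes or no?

*each author* sits inside the adjunct clause *once each author smiled*.
Adjuncts are opaque for quantifier raising; a quantifier in an adjunct stays inside it.
Hence only narrow scope for *each author* (under *several applicants*) survives.

No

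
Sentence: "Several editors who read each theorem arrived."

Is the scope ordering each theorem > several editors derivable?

No

The DP *each theorem* is contained in the relative clause *who read each theorem*.
Quantifiers inside a relative clause are trapped there; the RC boundary blocks QR.
The inverse ordering *each theorem* > *several editors* is therefore underivable.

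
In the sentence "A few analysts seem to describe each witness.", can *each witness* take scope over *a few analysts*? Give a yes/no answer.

Yes

Raising constructions are monoclausal for scope purposes; *each witness* is not separated from *a few analysts* by any island.
With no island boundary between them, the object can take inverse scope over the subject via ordinary QR within the clause.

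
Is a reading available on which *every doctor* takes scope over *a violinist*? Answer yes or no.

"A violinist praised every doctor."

Yes

*every doctor* and *a violinist* are in the same minimal clause.
Clause-internal QR can adjoin the lower DP above the subject, yielding the inverse reading.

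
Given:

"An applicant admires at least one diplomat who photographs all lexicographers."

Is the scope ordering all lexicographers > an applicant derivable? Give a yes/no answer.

The target quantifier *all lexicographers* is part of the relative clause *who photographs all lexicographers* modifying *at least one diplomat*.
QR out of a relative clause is ruled out by the relative-clause island constraint.
There is no licit LF on which *all lexicographers* c-commands *an applicant*.
(Only the surface reading survives: one fixed applicant with respect to all the relevant lexicographers.)

No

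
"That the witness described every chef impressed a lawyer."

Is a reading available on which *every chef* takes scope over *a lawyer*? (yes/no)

*every chef* occurs within the sentential subject *that the witness described every chef*.
Sentential subjects are islands: a quantifier inside the subject clause cannot raise over the matrix predicate.
So *every chef* cannot raise to a position above *a lawyer*.

No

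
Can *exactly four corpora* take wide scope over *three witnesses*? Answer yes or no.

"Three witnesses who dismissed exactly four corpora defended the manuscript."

No

*exactly four corpora* occurs within the relative clause *who dismissed exactly four corpora*.
Relative clauses are scope islands: a quantifier cannot QR out of a relative clause to take scope in the matrix clause.
*exactly four corpora* > *three witnesses* would require crossing that boundary, which is illicit.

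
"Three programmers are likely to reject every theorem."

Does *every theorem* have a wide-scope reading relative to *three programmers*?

Raising constructions are monoclausal for scope purposes; *every theorem* is not separated from *three programmers* by any island.
No island intervenes, so both surface and inverse scope are derivable.
Both orderings are possible: *three programmers* > *every theorem* and *every theorem* > *three programmers*.

Yes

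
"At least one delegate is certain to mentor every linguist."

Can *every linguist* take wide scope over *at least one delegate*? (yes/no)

Yes

*every linguist* is inside a raising infinitive, which is transparent to QR (no CP barrier), so it behaves as a matrix argument.
Clause-internal QR can adjoin the lower DP above the subject, yielding the inverse reading.
The sentence is scopally ambiguous between *at least one delegate* > *every linguist* and *every linguist* > *at least one delegate*.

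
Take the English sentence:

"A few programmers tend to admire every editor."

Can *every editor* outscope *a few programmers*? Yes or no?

Yes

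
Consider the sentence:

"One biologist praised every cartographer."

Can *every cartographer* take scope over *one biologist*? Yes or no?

Yes

Both DPs are arguments of the same predicate; there is no clause or island boundary between them.
With no island boundary between them, the object can take inverse scope over the subject via ordinary QR within the clause.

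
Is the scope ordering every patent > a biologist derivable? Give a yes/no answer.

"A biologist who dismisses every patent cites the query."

*every patent* sits inside the relative clause *who dismisses every patent*.
Quantifiers inside a relative clause are trapped there; the RC boundary blocks QR.
So *every patent* cannot raise to a position above *a biologist*.
(Only the surface reading survives: one fixed biologist with respect to all the relevant patents.)

No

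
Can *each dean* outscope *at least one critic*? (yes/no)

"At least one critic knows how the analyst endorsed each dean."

No

*each dean* is embedded in the embedded question *how the analyst endorsed each dean*.
Embedded wh-clauses are opaque for QR, so the quantifier stays inside the question.
There is no licit LF on which *each dean* c-commands *at least one critic*.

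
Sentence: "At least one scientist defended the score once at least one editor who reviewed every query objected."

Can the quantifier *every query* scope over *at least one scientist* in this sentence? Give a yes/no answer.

No

Structurally, *every query* is inside the relative clause *who reviewed every query*, which is itself inside the adjunct *once at least one editor who reviewed every query objected*.
Even if one barrier were somehow void, the other would still block QR.
Hence only narrow scope for *every query* (under *at least one scientist*) survives.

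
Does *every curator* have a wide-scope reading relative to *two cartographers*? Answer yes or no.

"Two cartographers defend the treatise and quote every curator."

*every curator* sits inside one conjunct of the coordinate structure (*quote every curator*).
A quantifier cannot raise out of one conjunct of a coordination across the whole coordinate structure — the CSC applies to QR.
So *every curator* cannot raise to a position above *two cartographers*.

No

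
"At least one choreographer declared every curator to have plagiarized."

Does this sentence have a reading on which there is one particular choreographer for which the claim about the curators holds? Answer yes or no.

Yes

The paraphrase describes the scope ordering *at least one choreographer* > *every curator*.
Surface scope (*at least one choreographer* > *every curator*) is always derivable; islands only block QR, not in-situ interpretation.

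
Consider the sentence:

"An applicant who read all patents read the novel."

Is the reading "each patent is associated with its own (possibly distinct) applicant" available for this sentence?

No

This is the *all patents* > *an applicant* reading.
The DP *all patents* is contained in the relative clause *who read all patents*.
Relative clauses are scope islands: a quantifier cannot QR out of a relative clause to take scope in the matrix clause.
So the wide-scope reading for *all patents* is blocked.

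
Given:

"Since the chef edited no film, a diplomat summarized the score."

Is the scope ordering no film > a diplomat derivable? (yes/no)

No

*no film* sits inside the adjunct clause *since the chef edited no film*.
Adjuncts are opaque for quantifier raising; a quantifier in an adjunct stays inside it.
There is no licit LF on which *no film* c-commands *a diplomat*.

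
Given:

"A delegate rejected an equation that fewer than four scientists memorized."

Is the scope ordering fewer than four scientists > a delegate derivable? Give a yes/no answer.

No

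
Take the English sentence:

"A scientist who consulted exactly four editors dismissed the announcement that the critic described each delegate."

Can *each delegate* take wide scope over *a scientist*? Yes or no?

No

Structurally, *each delegate* is inside the complex NP *the announcement that the critic described each delegate*.
The Complex NP Constraint bars QR out of the complement clause of a noun.
So *each delegate* cannot raise to a position above *a scientist*.
(Only the surface reading survives: one fixed scientist with respect to all the relevant delegates.)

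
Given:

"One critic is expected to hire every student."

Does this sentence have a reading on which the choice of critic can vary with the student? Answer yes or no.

Yes

The paraphrase describes the scope ordering *every student* > *one critic*.
The matrix predicate is a raising verb, whose infinitival complement is not a scope island — *every student* can QR into the matrix clause.
With no island boundary between them, the object can take inverse scope over the subject via ordinary QR within the clause.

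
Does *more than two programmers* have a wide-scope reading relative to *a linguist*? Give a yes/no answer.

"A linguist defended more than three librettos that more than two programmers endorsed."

No

The target quantifier *more than two programmers* is part of the relative clause *that more than two programmers endorsed* modifying *more than three librettos*.
Relative clauses are scope islands: a quantifier cannot QR out of a relative clause to take scope in the matrix clause.
The inverse ordering *more than two programmers* > *a linguist* is therefore underivable.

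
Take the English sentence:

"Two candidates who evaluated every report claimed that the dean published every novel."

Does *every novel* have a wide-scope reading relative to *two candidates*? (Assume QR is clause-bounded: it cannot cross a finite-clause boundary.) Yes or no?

No

Structurally, *every novel* is inside the finite complement clause *that the dean published every novel*.
Finite CP is the ceiling for QR here, by assumption.
So *every novel* cannot raise high enough to outscope *two candidates*; only the surface ordering *two candidates* > *every novel* is available.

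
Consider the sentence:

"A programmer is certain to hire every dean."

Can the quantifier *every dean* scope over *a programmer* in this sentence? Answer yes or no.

The matrix predicate is a raising verb, whose infinitival complement is not a scope island — *every dean* can QR into the matrix clause.
Nothing blocks QR of the lower DP to a position above the higher one, so inverse scope is available.
Both orderings are possible: *a programmer* > *every dean* and *every dean* > *a programmer*.

Yes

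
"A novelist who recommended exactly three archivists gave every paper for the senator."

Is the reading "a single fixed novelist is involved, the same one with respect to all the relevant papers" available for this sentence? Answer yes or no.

Yes

This is the *a novelist* > *every paper* reading.
Surface scope (*a novelist* > *every paper*) is always derivable; islands only block QR, not in-situ interpretation.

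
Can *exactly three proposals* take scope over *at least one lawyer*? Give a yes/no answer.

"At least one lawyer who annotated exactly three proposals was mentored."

Structurally, *exactly three proposals* is inside the relative clause *who annotated exactly three proposals*.
Quantifiers inside a relative clause are trapped there; the RC boundary blocks QR.
So *exactly three proposals* cannot raise high enough to outscope *at least one lawyer*; only the surface ordering *at least one lawyer* > *exactly three proposals* is available.

No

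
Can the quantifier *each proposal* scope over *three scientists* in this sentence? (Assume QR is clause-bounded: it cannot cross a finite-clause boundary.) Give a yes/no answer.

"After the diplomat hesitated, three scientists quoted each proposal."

Yes

The adjunct island is irrelevant here — *each proposal* and *three scientists* are both in the matrix clause.
Since no island is crossed, the inverse ordering is licensed alongside surface scope.
So *each proposal* > *three scientists* is among the available readings.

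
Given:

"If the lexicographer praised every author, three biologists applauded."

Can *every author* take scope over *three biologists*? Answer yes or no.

Structurally, *every author* is inside the adjunct clause *if the lexicographer praised every author*.
Adverbial clauses are not L-marked, so they are barriers for QR — the quantifier cannot escape the adjunct.
So the wide-scope reading for *every author* is blocked.

No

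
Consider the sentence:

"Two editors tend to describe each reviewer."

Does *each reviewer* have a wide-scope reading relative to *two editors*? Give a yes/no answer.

Yes

The matrix predicate is a raising verb, whose infinitival complement is not a scope island — *each reviewer* can QR into the matrix clause.
Ordinary QR to a clause-peripheral position gives the wide-scope LF for the lower DP.
Both orderings are possible: *two editors* > *each reviewer* and *each reviewer* > *two editors*.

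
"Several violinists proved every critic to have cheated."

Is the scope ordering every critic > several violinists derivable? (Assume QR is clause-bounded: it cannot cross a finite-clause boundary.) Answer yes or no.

*every critic* is the subject of an ECM infinitive — the infinitival complement of an ECM verb is not a scope island, so *every critic* can raise into the matrix clause.
Ordinary QR to a clause-peripheral position gives the wide-scope LF for the lower DP.
The sentence is scopally ambiguous between *several violinists* > *every critic* and *every critic* > *several violinists*.

Yes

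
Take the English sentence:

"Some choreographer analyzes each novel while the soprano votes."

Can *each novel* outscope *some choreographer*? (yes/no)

Neither queried DP is inside the adjunct, so the adjunct-island constraint does not apply.
Clause-internal QR can adjoin the lower DP above the subject, yielding the inverse reading.

Yes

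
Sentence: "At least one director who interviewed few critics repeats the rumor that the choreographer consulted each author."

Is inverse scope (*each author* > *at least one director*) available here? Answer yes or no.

No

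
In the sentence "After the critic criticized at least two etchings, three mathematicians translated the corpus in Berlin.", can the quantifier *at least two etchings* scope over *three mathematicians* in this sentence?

No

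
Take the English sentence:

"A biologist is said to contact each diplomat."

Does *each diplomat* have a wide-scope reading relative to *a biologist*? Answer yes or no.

*each diplomat* is the object of the infinitival complement of a raising predicate; raising infinitives are transparent for QR, so the two DPs are in effect clausemates.
Nothing blocks QR of the lower DP to a position above the higher one, so inverse scope is available.

Yes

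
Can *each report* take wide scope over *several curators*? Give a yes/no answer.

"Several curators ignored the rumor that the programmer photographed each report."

*each report* is embedded in the complex NP *the rumor that the programmer photographed each report*.
Noun-complement clauses are scope islands (the Complex NP Constraint): a quantifier inside one cannot scope into the matrix.
So the wide-scope reading for *each report* is blocked.

No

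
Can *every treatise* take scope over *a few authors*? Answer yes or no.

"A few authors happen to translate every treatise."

Yes

Raising constructions are monoclausal for scope purposes; *every treatise* is not separated from *a few authors* by any island.
Since no island is crossed, the inverse ordering is licensed alongside surface scope.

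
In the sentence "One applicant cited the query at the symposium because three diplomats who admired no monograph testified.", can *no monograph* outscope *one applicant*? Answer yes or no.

No

Structurally, *no monograph* is inside the relative clause *who admired no monograph*, which is itself inside the adjunct *because three diplomats who admired no monograph testified*.
Nested islands: the RC island is itself inside an adjunct island, so wide scope is doubly excluded.
*no monograph* > *one applicant* would require crossing that boundary, which is illicit.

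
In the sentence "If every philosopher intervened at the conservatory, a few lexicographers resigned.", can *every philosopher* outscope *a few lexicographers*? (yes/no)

No

*every philosopher* sits inside the adjunct clause *if every philosopher intervened at the conservatory*.
Adverbial clauses are not L-marked, so they are barriers for QR — the quantifier cannot escape the adjunct.
So *every philosopher* cannot raise to a position above *a few lexicographers*.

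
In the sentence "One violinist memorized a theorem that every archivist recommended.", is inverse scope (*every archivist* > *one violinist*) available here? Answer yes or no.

No

*every archivist* sits inside the relative clause *that every archivist recommended* modifying *a theorem*.
A relative clause is a scope island — quantifier raising cannot cross its boundary.
Hence only narrow scope for *every archivist* (under *one violinist*) survives.
(Only the surface reading survives: one fixed violinist with respect to all the relevant archivists.)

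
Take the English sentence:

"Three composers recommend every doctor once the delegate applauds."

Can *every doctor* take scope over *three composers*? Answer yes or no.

Neither queried DP is inside the adjunct, so the adjunct-island constraint does not apply.
No island intervenes, so both surface and inverse scope are derivable.

Yes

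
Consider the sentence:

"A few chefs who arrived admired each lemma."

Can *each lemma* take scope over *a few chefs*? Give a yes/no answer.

Yes

*each lemma* sits in the matrix clause, not in the relative clause on *a few chefs*.
Nothing blocks QR of the lower DP to a position above the higher one, so inverse scope is available.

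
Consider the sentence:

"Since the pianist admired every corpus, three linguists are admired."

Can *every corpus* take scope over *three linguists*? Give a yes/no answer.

The target quantifier *every corpus* is part of the adjunct clause *since the pianist admired every corpus*.
The adjunct-island constraint bars QR out of an adverbial clause.
There is no licit LF on which *every corpus* c-commands *three linguists*.

No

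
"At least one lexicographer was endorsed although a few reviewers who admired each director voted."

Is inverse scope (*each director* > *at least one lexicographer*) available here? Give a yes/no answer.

Structurally, *each director* is inside the relative clause *who admired each director*, which is itself inside the adjunct *although a few reviewers who admired each director voted*.
The quantifier would have to escape first the RC and then the adjunct — two independent island violations.
So *each director* cannot raise to a position above *at least one lexicographer*.

No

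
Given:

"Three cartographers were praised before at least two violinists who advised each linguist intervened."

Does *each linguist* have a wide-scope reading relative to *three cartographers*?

No

The DP *each linguist* is contained in the relative clause *who advised each linguist*, which is itself inside the adjunct *before at least two violinists who advised each linguist intervened*.
The quantifier would have to escape first the RC and then the adjunct — two independent island violations.
So *each linguist* cannot raise to a position above *three cartographers*.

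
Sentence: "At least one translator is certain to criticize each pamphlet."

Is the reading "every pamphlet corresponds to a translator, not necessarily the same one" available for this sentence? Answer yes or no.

Yes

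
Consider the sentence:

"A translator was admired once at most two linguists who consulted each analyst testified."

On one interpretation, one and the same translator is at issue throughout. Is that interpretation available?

The paraphrase describes the scope ordering *a translator* > *each analyst*.
That is the surface-scope ordering, which is always one of the available readings — island constraints only ever restrict inverse scope.

Yes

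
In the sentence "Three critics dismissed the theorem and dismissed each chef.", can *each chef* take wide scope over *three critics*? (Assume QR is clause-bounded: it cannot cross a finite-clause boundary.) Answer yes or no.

No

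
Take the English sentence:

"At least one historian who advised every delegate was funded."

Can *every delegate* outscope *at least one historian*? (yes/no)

*every delegate* occurs within the relative clause *who advised every delegate*.
The relative clause forms an island for QR, so the quantifier is confined to the head noun's restrictor.
So *every delegate* cannot raise to a position above *at least one historian*.

No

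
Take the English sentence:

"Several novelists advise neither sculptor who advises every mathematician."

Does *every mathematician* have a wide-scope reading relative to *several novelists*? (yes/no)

No

*every mathematician* occurs within the relative clause *who advises every mathematician* modifying *neither sculptor*.
Quantifiers inside a relative clause are trapped there; the RC boundary blocks QR.
Hence only narrow scope for *every mathematician* (under *several novelists*) survives.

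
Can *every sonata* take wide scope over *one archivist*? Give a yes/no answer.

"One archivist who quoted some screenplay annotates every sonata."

*every sonata* sits in the matrix clause, not in the relative clause on *one archivist*.
Clause-internal QR can adjoin the lower DP above the subject, yielding the inverse reading.

Yes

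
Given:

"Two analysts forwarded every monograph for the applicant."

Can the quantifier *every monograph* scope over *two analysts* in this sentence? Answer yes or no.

*every monograph* is the matrix object and *two analysts* the matrix subject; the two are clausemates.
Clause-internal QR can adjoin the lower DP above the subject, yielding the inverse reading.

Yes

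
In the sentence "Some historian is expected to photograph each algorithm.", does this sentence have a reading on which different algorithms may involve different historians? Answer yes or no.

This is the *each algorithm* > *some historian* reading.
*each algorithm* is the object of the infinitival complement of a raising predicate; raising infinitives are transparent for QR, so the two DPs are in effect clausemates.
Clause-internal QR can adjoin the lower DP above the subject, yielding the inverse reading.

Yes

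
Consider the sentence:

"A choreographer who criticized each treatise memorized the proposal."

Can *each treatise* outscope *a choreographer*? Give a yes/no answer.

The DP *each treatise* is contained in the relative clause *who criticized each treatise*.
Relative clauses block scope extraction: QR cannot target a position outside the modified NP.
So the wide-scope reading for *each treatise* is blocked.

No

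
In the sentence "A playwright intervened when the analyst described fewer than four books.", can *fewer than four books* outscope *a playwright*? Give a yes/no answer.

Structurally, *fewer than four books* is inside the adjunct clause *when the analyst described fewer than four books*.
Scope out of an adjunct clause is unavailable: QR respects the adjunct-island constraint.
So the wide-scope reading for *fewer than four books* is blocked.

No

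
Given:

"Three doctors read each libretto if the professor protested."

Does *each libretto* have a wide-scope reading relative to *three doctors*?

Although there is an adjunct clause, *each libretto* is in the main clause, not inside the adjunct.
Since no island is crossed, the inverse ordering is licensed alongside surface scope.

Yes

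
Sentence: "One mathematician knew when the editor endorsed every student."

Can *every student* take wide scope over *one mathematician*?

No

The DP *every student* is contained in the embedded question *when the editor endorsed every student*.
An indirect question is a wh-island; the filled [Spec,CP] blocks QR across the CP edge.
So the wide-scope reading for *every student* is blocked.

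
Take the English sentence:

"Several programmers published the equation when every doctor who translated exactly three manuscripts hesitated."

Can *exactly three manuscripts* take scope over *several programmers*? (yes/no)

No

*exactly three manuscripts* sits inside the relative clause *who translated exactly three manuscripts*, which is itself inside the adjunct *when every doctor who translated exactly three manuscripts hesitated*.
The quantifier would have to escape first the RC and then the adjunct — two independent island violations.
The inverse ordering *exactly three manuscripts* > *several programmers* is therefore underivable.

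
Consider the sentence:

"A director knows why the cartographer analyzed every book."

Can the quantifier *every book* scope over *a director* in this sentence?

No

*every book* sits inside the embedded question *why the cartographer analyzed every book*.
Embedded wh-clauses are opaque for QR, so the quantifier stays inside the question.
*every book* is confined to the island and cannot take scope over *a director*.
(Only the surface reading survives: one fixed director with respect to all the relevant books.)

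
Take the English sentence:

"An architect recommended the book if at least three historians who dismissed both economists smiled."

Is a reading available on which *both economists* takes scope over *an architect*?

The DP *both economists* is contained in the relative clause *who dismissed both economists*, which is itself inside the adjunct *if at least three historians who dismissed both economists smiled*.
Two island boundaries intervene — the relative clause and the adjunct. Either alone would block QR.
So *both economists* cannot raise to a position above *an architect*.
(Only the surface reading survives: one fixed architect with respect to all the relevant economists.)

No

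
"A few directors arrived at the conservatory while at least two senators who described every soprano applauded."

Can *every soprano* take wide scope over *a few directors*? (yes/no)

No

The target quantifier *every soprano* is part of the relative clause *who described every soprano*, which is itself inside the adjunct *while at least two senators who described every soprano applauded*.
Two island boundaries intervene — the relative clause and the adjunct. Either alone would block QR.
So *every soprano* cannot raise high enough to outscope *a few directors*; only the surface ordering *a few directors* > *every soprano* is available.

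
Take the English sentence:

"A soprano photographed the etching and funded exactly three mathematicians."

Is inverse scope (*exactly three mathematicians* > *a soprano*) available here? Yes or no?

The DP *exactly three mathematicians* is contained in one conjunct of the coordinate structure (*funded exactly three mathematicians*).
The Coordinate Structure Constraint blocks movement (including QR) out of a single conjunct.
*exactly three mathematicians* is confined to the island and cannot take scope over *a soprano*.
(Only the surface reading survives: one fixed soprano with respect to all the relevant mathematicians.)

No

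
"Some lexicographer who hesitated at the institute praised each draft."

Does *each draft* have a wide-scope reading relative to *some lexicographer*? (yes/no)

Yes

*each draft* is a matrix argument; only *some lexicographer* is modified by the relative clause *who hesitated at the institute*, so the RC island is irrelevant to the target quantifier.
Since no island is crossed, the inverse ordering is licensed alongside surface scope.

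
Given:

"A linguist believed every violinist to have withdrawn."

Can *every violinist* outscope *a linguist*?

Yes

*every violinist* is an ECM subject; ECM complements are not islands, and the embedded quantifier may take matrix scope.
No island intervenes, so both surface and inverse scope are derivable.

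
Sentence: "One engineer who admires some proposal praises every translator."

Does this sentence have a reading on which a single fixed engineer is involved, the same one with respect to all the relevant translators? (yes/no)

The described interpretation is the *one engineer* > *every translator* scoping.
Surface scope (*one engineer* > *every translator*) is always derivable; islands only block QR, not in-situ interpretation.

Yes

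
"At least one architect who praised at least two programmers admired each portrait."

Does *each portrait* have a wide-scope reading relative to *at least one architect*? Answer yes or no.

*each portrait* is a matrix argument; only *at least one architect* is modified by the relative clause *who praised at least two programmers*, so the RC island is irrelevant to the target quantifier.
QR within a single clause is free, so the lower quantifier may take scope over the higher one.
The sentence is scopally ambiguous between *at least one architect* > *each portrait* and *each portrait* > *at least one architect*.

Yes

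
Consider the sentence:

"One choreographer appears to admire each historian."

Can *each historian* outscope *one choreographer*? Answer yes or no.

Yes

*each historian* is the object of the infinitival complement of a raising predicate; raising infinitives are transparent for QR, so the two DPs are in effect clausemates.
No island intervenes, so both surface and inverse scope are derivable.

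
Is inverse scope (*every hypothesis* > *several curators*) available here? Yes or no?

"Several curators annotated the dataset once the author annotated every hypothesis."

No

Structurally, *every hypothesis* is inside the adjunct clause *once the author annotated every hypothesis*.
Adjuncts are opaque for quantifier raising; a quantifier in an adjunct stays inside it.
So *every hypothesis* cannot raise high enough to outscope *several curators*; only the surface ordering *several curators* > *every hypothesis* is available.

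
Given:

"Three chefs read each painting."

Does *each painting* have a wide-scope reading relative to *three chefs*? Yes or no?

Yes

*each painting* and *three chefs* are in the same minimal clause.
With no island boundary between them, the object can take inverse scope over the subject via ordinary QR within the clause.
Both orderings are possible: *three chefs* > *each painting* and *each painting* > *three chefs*.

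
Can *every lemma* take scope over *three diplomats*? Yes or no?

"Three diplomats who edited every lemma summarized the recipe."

No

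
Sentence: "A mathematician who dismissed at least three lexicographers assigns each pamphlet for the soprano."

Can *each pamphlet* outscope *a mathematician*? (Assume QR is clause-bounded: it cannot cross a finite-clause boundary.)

Although the sentence contains a relative clause (*who dismissed at least three lexicographers*), *each pamphlet* is outside it, in the matrix VP.
Nothing blocks QR of the lower DP to a position above the higher one, so inverse scope is available.

Yes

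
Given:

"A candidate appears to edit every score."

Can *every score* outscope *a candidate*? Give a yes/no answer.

The matrix predicate is a raising verb, whose infinitival complement is not a scope island — *every score* can QR into the matrix clause.
Nothing blocks QR of the lower DP to a position above the higher one, so inverse scope is available.

Yes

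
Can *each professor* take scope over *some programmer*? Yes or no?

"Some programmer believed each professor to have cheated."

Yes

The ECM infinitive is scope-transparent — *each professor* is free to raise above *some programmer*.
Nothing blocks QR of the lower DP to a position above the higher one, so inverse scope is available.
The sentence is scopally ambiguous between *some programmer* > *each professor* and *each professor* > *some programmer*.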